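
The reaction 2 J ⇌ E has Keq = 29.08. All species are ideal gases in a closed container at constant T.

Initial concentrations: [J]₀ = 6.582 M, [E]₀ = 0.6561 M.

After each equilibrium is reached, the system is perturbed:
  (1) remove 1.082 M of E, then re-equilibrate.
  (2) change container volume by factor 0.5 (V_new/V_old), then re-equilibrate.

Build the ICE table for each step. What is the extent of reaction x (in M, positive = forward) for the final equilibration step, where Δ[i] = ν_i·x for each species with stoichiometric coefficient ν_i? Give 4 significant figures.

Q₀ = 0.01514 vs Keq = 29.08 ⇒ Q<K, forward
Step 1:
                    J           E
  Initial       6.582      0.6561
  Change       -6.222       3.111
  Equil        0.3599       3.767
  solve Keq expr → x = 3.111; check Q = 29.08
Then remove 1.082 M of E.
Step 2:
                    J           E
  Initial      0.3599       2.685
  Change     -0.05451     0.02726
  Equil        0.3054       2.712
  solve Keq expr → x = 0.02726; check Q = 29.08
Then change container volume by factor 0.5 (V_new/V_old).
Step 3:
                    J           E
  Initial      0.6108       5.425
  Change      -0.1754     0.08771
  Equil        0.4354       5.513
  solve Keq expr → x = 0.08771; check Q = 29.08

x = 0.08771 M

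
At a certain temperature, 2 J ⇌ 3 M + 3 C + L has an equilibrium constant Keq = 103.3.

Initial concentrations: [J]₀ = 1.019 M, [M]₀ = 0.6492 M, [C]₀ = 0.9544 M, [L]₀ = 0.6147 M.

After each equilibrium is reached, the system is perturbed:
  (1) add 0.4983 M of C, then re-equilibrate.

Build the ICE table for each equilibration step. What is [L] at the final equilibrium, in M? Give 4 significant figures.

[L]_eq = 0.8696 M

Q₀ = 0.1408 vs Keq = 103.3 ⇒ Q<K, forward
Step 1:
                    J           M           C           L
  init          1.019      0.6492      0.9544      0.6147
  Δ           -0.5831      0.8747      0.8747      0.2916
  eq           0.4359       1.524       1.829      0.9063
  solve Keq expr → x = 0.2916; check Q = 103.3
Then add 0.4983 M of C.
Step 2:
                    J           M           C           L
  init         0.4359       1.524       2.327      0.9063
  Δ           0.07338     -0.1101     -0.1101    -0.03669
  eq           0.5093       1.414       2.217      0.8696
  solve Keq expr → x = -0.03669; check Q = 103.3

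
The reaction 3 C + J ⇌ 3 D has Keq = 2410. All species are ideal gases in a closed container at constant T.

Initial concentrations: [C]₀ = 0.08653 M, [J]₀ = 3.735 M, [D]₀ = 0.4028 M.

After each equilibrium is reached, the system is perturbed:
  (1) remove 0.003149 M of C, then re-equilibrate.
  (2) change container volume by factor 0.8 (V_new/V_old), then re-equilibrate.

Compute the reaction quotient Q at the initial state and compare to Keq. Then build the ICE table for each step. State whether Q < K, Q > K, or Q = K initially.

Q₀ = 27.01 vs Keq = 2410 ⇒ Q<K, forward
Step 1:
                  C         J         D
  Initial   0.08653     3.735    0.4028
  Change   -0.06404  -0.02135   0.06404
  Equil     0.02249     3.714    0.4668
  solve Keq expr → x = 0.02135; check Q = 2410
Then remove 0.003149 M of C.
Step 2:
                  C         J         D
  Initial   0.01934     3.714    0.4668
  Change   0.003002  0.001001 -0.003002
  Equil     0.02234     3.715    0.4638
  solve Keq expr → x = -0.001001; check Q = 2410
Then change container volume by factor 0.8 (V_new/V_old).
Step 3:
                  C         J         D
  Initial   0.02792     4.643    0.5798
  Change  -0.001915 -6.3827e-04  0.001915
  Equil     0.02601     4.643    0.5817
  solve Keq expr → x = 6.3827e-04; check Q = 2410

Q₀ = 27.01; Q < K (proceeds forward)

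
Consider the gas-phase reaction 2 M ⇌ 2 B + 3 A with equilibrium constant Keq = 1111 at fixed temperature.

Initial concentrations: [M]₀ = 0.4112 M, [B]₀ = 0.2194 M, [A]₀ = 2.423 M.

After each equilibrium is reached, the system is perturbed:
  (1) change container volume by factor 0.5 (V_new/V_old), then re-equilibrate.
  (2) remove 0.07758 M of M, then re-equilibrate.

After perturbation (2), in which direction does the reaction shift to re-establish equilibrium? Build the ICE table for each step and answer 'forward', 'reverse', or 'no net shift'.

Q₀ = 4.05 vs Keq = 1111 ⇒ Q<K, forward
Step 1:
                    M           B           A
  I            0.4112      0.2194       2.423
  C           -0.3292      0.3292      0.4938
  E           0.08199      0.5486       2.917
  solve Keq expr → x = 0.1646; check Q = 1111
Then change container volume by factor 0.5 (V_new/V_old).
Step 2:
                    M           B           A
  I             0.164       1.097       5.834
  C            0.1911     -0.1911     -0.2867
  E            0.3551      0.9061       5.547
  solve Keq expr → x = -0.09557; check Q = 1111
Then remove 0.07758 M of M.
Step 3:
                    M           B           A
  I            0.2775      0.9061       5.547
  C           0.05079    -0.05079    -0.07619
  E            0.3283      0.8553       5.471
  solve Keq expr → x = -0.0254; check Q = 1111

Direction: reverse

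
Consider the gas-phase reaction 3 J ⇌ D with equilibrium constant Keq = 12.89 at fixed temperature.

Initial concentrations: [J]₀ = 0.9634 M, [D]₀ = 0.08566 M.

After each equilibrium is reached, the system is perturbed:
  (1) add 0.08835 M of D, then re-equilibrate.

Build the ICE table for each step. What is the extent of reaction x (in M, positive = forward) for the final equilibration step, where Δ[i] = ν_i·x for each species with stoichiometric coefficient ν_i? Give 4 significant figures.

x = -0.007702 M

Q₀ = 0.0958 vs Keq = 12.89 ⇒ Q<K, forward
Step 1:
                   J          D
  I           0.9634    0.08566
  C          -0.6746     0.2249
  E           0.2888     0.3105
  solve Keq expr → x = 0.2249; check Q = 12.89
Then add 0.08835 M of D.
Step 2:
                   J          D
  I           0.2888     0.3989
  C          0.02311  -0.007702
  E           0.3119     0.3912
  solve Keq expr → x = -0.007702; check Q = 12.89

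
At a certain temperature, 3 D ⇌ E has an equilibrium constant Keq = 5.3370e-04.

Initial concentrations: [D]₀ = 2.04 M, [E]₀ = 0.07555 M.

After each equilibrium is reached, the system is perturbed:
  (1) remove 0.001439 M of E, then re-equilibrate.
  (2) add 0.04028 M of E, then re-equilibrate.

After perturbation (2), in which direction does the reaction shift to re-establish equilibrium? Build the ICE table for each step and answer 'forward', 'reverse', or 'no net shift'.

Q₀ = 0.008899 vs Keq = 5.3370e-04 ⇒ Q>K, reverse
Step 1:
                    D           E
  Initial        2.04     0.07555
  Change       0.2085    -0.06948
  Equil         2.248    0.006067
  solve Keq expr → x = -0.06948; check Q = 5.3370e-04
Then remove 0.001439 M of E.
Step 2:
                    D           E
  Initial       2.248    0.004628
  Change    -0.004215    0.001405
  Equil         2.244    0.006033
  solve Keq expr → x = 0.001405; check Q = 5.3370e-04
Then add 0.04028 M of E.
Step 3:
                    D           E
  Initial       2.244     0.04631
  Change       0.1178    -0.03928
  Equil         2.362    0.007034
  solve Keq expr → x = -0.03928; check Q = 5.3370e-04

Direction: reverse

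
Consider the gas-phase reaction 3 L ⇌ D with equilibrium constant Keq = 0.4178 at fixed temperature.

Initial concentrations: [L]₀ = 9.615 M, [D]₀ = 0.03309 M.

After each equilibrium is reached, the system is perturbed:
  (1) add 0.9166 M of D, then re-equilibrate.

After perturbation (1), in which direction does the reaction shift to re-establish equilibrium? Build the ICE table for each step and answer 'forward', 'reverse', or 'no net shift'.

Q₀ = 3.7226e-05 vs Keq = 0.4178 ⇒ Q<K, forward
Step 1:
                   L          D
  init         9.615    0.03309
  Δ            -7.77       2.59
  eq           1.845      2.623
  solve Keq expr → x = 2.59; check Q = 0.4178
Then add 0.9166 M of D.
Step 2:
                   L          D
  init         1.845       3.54
  Δ           0.1821   -0.06069
  eq           2.027      3.479
  solve Keq expr → x = -0.06069; check Q = 0.4178

Direction: reverse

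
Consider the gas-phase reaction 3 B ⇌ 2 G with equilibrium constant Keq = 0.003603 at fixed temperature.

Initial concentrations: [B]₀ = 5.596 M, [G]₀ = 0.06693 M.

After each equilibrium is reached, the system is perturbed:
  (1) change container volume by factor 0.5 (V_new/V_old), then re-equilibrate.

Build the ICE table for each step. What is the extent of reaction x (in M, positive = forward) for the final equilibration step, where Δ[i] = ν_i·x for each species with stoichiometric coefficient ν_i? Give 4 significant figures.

Q₀ = 2.5563e-05 vs Keq = 0.003603 ⇒ Q<K, forward
Step 1:
                  B         G
  I           5.596   0.06693
  C          -0.835    0.5566
  E           4.761    0.6236
  solve Keq expr → x = 0.2783; check Q = 0.003603
Then change container volume by factor 0.5 (V_new/V_old).
Step 2:
                  B         G
  I           9.522     1.247
  C         -0.5493    0.3662
  E           8.973     1.613
  solve Keq expr → x = 0.1831; check Q = 0.003603

x = 0.1831 M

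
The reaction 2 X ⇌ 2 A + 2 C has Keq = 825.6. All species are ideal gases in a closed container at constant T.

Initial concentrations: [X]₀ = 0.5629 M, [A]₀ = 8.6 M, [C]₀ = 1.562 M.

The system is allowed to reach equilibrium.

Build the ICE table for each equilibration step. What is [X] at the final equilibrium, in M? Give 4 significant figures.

Q₀ = 569.5 vs Keq = 825.6 ⇒ Q<K, forward
Step 1:
                  X         A         C
  I          0.5629       8.6     1.562
  C        -0.07034   0.07034   0.07034
  E          0.4926      8.67     1.632
  solve Keq expr → x = 0.03517; check Q = 825.6

[X]_eq = 0.4926 M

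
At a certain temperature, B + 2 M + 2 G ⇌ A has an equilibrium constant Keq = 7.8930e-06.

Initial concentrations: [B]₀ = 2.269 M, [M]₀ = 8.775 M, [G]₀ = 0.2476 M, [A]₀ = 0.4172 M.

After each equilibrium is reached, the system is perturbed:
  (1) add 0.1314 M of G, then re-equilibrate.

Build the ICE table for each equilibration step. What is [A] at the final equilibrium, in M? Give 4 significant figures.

Q₀ = 0.03895 vs Keq = 7.8930e-06 ⇒ Q>K, reverse
Step 1:
                   B          M          G          A
  init         2.269      8.775     0.2476     0.4172
  Δ           0.4149     0.8299     0.8299    -0.4149
  eq           2.684      9.605      1.077   0.002269
  solve Keq expr → x = -0.4149; check Q = 7.8930e-06
Then add 0.1314 M of G.
Step 2:
                   B          M          G          A
  init         2.684      9.605      1.209   0.002269
  Δ       -5.8034e-04  -0.001161  -0.001161 5.8034e-04
  eq           2.683      9.604      1.208   0.002849
  solve Keq expr → x = 5.8034e-04; check Q = 7.8930e-06

[A]_eq = 0.002849 M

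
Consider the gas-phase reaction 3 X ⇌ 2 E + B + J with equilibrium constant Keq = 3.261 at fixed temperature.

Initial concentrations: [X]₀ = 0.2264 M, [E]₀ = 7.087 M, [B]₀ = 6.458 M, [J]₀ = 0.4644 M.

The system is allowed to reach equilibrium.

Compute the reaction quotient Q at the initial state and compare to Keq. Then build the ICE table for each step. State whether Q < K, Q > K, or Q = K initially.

Q₀ = 1.2980e+04; Q > K (proceeds reverse)

Q₀ = 1.2980e+04 vs Keq = 3.261 ⇒ Q>K, reverse
Step 1:
                    X           E           B           J
  init         0.2264       7.087       6.458      0.4644
  Δ             1.258     -0.8384     -0.4192     -0.4192
  eq            1.484       6.249       6.039      0.0452
  solve Keq expr → x = -0.4192; check Q = 3.261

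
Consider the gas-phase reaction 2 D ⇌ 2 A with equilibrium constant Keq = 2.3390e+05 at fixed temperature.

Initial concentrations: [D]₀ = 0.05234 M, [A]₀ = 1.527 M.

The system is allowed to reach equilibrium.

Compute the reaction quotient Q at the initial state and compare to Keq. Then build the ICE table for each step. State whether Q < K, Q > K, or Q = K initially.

Q₀ = 851.2; Q < K (proceeds forward)

Q₀ = 851.2 vs Keq = 2.3390e+05 ⇒ Q<K, forward
Step 1:
                   D          A
  init       0.05234      1.527
  Δ         -0.04908    0.04908
  eq        0.003259      1.576
  solve Keq expr → x = 0.02454; check Q = 2.3390e+05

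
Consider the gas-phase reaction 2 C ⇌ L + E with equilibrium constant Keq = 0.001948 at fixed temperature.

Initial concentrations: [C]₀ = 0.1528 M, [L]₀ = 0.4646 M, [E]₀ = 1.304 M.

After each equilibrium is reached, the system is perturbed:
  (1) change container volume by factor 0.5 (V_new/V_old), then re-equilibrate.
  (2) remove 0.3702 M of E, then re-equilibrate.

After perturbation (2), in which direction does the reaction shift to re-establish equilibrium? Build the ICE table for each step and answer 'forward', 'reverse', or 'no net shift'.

Q₀ = 25.95 vs Keq = 0.001948 ⇒ Q>K, reverse
Step 1:
                   C          L          E
  Initial     0.1528     0.4646      1.304
  Change      0.9238    -0.4619    -0.4619
  Equil        1.077   0.002681     0.8421
  solve Keq expr → x = -0.4619; check Q = 0.001948
Then change container volume by factor 0.5 (V_new/V_old).
Step 2:
                   C          L          E
  Initial      2.153   0.005363      1.684
  Change           0          0          0
  Equil        2.153   0.005363      1.684
  solve Keq expr → x = 0; check Q = 0.001948
Then remove 0.3702 M of E.
Step 3:
                   C          L          E
  Initial      2.153   0.005363      1.314
  Change   -0.002969   0.001484   0.001484
  Equil         2.15   0.006847      1.315
  solve Keq expr → x = 0.001484; check Q = 0.001948

Direction: forward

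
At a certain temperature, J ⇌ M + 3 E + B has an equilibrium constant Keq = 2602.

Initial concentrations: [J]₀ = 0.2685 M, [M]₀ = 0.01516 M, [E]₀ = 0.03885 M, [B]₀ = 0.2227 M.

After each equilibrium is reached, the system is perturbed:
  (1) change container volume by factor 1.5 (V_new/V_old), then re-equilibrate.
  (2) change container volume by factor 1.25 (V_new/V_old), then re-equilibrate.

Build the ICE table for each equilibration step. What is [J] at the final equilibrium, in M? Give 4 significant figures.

[J]_eq = 1.3909e-06 M

Q₀ = 7.3731e-07 vs Keq = 2602 ⇒ Q<K, forward
Step 1:
                    J           M           E           B
  Initial      0.2685     0.01516     0.03885      0.2227
  Change      -0.2685      0.2685      0.8054      0.2685
  Equil    3.2217e-05      0.2836      0.8443      0.4912
  solve Keq expr → x = 0.2685; check Q = 2602
Then change container volume by factor 1.5 (V_new/V_old).
Step 2:
                    J           M           E           B
  Initial  2.1478e-05      0.1891      0.5628      0.3274
  Change  -1.7234e-05  1.7234e-05  5.1702e-05  1.7234e-05
  Equil    4.2444e-06      0.1891      0.5629      0.3275
  solve Keq expr → x = 1.7234e-05; check Q = 2602
Then change container volume by factor 1.25 (V_new/V_old).
Step 3:
                    J           M           E           B
  Initial  3.3955e-06      0.1513      0.4503       0.262
  Change  -2.0046e-06  2.0046e-06  6.0139e-06  2.0046e-06
  Equil    1.3909e-06      0.1513      0.4503       0.262
  solve Keq expr → x = 2.0046e-06; check Q = 2602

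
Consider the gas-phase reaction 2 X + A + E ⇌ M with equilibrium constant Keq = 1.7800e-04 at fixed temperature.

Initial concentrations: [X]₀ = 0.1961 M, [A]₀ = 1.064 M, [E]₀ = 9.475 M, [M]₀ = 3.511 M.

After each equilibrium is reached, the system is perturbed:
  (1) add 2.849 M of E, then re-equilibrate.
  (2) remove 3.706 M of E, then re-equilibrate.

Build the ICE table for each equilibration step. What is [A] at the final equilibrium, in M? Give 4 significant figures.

Q₀ = 9.056 vs Keq = 1.7800e-04 ⇒ Q>K, reverse
Step 1:
                    X           A           E           M
  I            0.1961       1.064       9.475       3.511
  C             6.244       3.122       3.122      -3.122
  E              6.44       4.186        12.6      0.3892
  solve Keq expr → x = -3.122; check Q = 1.7800e-04
Then add 2.849 M of E.
Step 2:
                    X           A           E           M
  I              6.44       4.186       15.45      0.3892
  C           -0.1229    -0.06145    -0.06145     0.06145
  E             6.317       4.124       15.38      0.4507
  solve Keq expr → x = 0.06145; check Q = 1.7800e-04
Then remove 3.706 M of E.
Step 3:
                    X           A           E           M
  I             6.317       4.124       11.68      0.4507
  C            0.1623     0.08113     0.08113    -0.08113
  E             6.479       4.205       11.76      0.3695
  solve Keq expr → x = -0.08113; check Q = 1.7800e-04

[A]_eq = 4.205 M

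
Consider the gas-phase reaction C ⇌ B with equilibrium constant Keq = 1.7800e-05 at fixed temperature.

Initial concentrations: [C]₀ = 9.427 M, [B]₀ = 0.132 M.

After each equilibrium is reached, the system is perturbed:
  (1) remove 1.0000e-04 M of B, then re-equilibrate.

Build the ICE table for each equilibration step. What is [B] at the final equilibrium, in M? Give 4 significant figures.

[B]_eq = 1.7015e-04 M

Q₀ = 0.014 vs Keq = 1.7800e-05 ⇒ Q>K, reverse
Step 1:
                  C         B
  Initial     9.427     0.132
  Change     0.1318   -0.1318
  Equil       9.559 1.7015e-04
  solve Keq expr → x = -0.1318; check Q = 1.7800e-05
Then remove 1.0000e-04 M of B.
Step 2:
                  C         B
  Initial     9.559 7.0147e-05
  Change  -9.9998e-05 9.9998e-05
  Equil       9.559 1.7015e-04
  solve Keq expr → x = 9.9998e-05; check Q = 1.7800e-05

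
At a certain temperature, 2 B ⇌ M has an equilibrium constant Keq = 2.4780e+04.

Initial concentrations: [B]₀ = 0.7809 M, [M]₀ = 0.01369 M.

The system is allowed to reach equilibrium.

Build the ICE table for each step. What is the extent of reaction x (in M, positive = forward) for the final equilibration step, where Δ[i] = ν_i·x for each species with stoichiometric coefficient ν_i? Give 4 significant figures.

x = 0.3884 M

Q₀ = 0.02245 vs Keq = 2.4780e+04 ⇒ Q<K, forward
Step 1:
                  B         M
  I          0.7809   0.01369
  C         -0.7769    0.3884
  E        0.004028    0.4021
  solve Keq expr → x = 0.3884; check Q = 2.4780e+04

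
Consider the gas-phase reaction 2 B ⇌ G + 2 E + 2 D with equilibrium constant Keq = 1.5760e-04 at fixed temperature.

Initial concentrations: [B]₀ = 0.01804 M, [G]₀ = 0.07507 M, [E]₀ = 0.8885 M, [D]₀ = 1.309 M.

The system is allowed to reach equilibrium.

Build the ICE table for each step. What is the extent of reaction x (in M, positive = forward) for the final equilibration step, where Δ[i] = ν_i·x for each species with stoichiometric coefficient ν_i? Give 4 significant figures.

x = -0.07506 M

Q₀ = 312 vs Keq = 1.5760e-04 ⇒ Q>K, reverse
Step 1:
                  B         G         E         D
  Initial   0.01804   0.07507    0.8885     1.309
  Change     0.1501  -0.07506   -0.1501   -0.1501
  Equil      0.1682 6.0872e-06    0.7384     1.159
  solve Keq expr → x = -0.07506; check Q = 1.5760e-04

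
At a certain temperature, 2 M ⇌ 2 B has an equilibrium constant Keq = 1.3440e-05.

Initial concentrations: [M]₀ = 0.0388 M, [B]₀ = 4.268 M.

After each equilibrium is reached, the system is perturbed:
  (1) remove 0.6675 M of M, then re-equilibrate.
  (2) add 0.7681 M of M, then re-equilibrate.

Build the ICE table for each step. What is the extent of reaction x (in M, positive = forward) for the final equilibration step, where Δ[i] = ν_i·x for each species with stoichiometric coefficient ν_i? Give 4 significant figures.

Q₀ = 1.2100e+04 vs Keq = 1.3440e-05 ⇒ Q>K, reverse
Step 1:
                    M           B
  Initial      0.0388       4.268
  Change        4.252      -4.252
  Equil         4.291     0.01573
  solve Keq expr → x = -2.126; check Q = 1.3440e-05
Then remove 0.6675 M of M.
Step 2:
                    M           B
  Initial       3.624     0.01573
  Change     0.002438   -0.002438
  Equil         3.626     0.01329
  solve Keq expr → x = -0.001219; check Q = 1.3440e-05
Then add 0.7681 M of M.
Step 3:
                    M           B
  Initial       4.394     0.01329
  Change    -0.002806    0.002806
  Equil         4.391      0.0161
  solve Keq expr → x = 0.001403; check Q = 1.3440e-05

x = 0.001403 M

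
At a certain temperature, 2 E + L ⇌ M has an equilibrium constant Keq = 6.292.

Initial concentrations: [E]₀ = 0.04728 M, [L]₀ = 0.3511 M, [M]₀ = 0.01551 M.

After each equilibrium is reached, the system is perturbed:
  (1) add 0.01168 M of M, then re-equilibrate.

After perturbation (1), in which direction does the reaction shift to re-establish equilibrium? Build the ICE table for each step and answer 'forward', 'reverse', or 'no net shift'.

Q₀ = 19.76 vs Keq = 6.292 ⇒ Q>K, reverse
Step 1:
                   E          L          M
  I          0.04728     0.3511    0.01551
  C          0.01406   0.007031  -0.007031
  E          0.06134     0.3581   0.008479
  solve Keq expr → x = -0.007031; check Q = 6.292
Then add 0.01168 M of M.
Step 2:
                   E          L          M
  I          0.06134     0.3581    0.02016
  C          0.01414   0.007068  -0.007068
  E          0.07548     0.3652    0.01309
  solve Keq expr → x = -0.007068; check Q = 6.292

Direction: reverse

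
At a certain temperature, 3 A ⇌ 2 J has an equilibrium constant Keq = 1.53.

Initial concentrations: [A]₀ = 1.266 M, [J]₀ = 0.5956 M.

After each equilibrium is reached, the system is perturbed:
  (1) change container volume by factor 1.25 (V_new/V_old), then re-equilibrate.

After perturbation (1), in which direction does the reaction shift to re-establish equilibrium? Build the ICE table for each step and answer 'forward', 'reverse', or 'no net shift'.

Direction: reverse

Q₀ = 0.1748 vs Keq = 1.53 ⇒ Q<K, forward
Step 1:
                    A           J
  init          1.266      0.5956
  Δ           -0.4569      0.3046
  eq           0.8091      0.9002
  solve Keq expr → x = 0.1523; check Q = 1.53
Then change container volume by factor 1.25 (V_new/V_old).
Step 2:
                    A           J
  init         0.6473      0.7202
  Δ           0.03489    -0.02326
  eq           0.6822      0.6969
  solve Keq expr → x = -0.01163; check Q = 1.53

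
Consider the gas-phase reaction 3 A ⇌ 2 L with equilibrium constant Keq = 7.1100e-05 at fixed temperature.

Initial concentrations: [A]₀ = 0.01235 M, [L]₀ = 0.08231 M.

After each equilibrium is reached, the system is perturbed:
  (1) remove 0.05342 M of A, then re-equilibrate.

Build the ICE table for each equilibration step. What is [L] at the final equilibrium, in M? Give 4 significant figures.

Q₀ = 3597 vs Keq = 7.1100e-05 ⇒ Q>K, reverse
Step 1:
                    A           L
  init        0.01235     0.08231
  Δ            0.1228    -0.08189
  eq           0.1352  4.1912e-04
  solve Keq expr → x = -0.04095; check Q = 7.1100e-05
Then remove 0.05342 M of A.
Step 2:
                    A           L
  init        0.08177  4.1912e-04
  Δ        3.3115e-04 -2.2077e-04
  eq           0.0821  1.9835e-04
  solve Keq expr → x = -1.1038e-04; check Q = 7.1100e-05

[L]_eq = 1.9835e-04 M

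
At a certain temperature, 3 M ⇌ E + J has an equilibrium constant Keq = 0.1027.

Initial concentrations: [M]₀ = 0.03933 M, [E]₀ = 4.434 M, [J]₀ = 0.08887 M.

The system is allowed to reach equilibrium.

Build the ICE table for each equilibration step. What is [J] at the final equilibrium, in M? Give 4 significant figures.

[J]_eq = 6.6360e-04 M

Q₀ = 6477 vs Keq = 0.1027 ⇒ Q>K, reverse
Step 1:
                  M         E         J
  I         0.03933     4.434   0.08887
  C          0.2646  -0.08821  -0.08821
  E          0.3039     4.346 6.6360e-04
  solve Keq expr → x = -0.08821; check Q = 0.1027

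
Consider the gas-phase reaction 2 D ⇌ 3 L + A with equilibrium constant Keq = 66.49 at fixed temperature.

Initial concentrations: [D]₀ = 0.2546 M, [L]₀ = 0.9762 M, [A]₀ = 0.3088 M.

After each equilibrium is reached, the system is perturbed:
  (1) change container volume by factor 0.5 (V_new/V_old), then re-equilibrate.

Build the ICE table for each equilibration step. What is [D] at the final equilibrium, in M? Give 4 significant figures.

Q₀ = 4.432 vs Keq = 66.49 ⇒ Q<K, forward
Step 1:
                  D         L         A
  Initial    0.2546    0.9762    0.3088
  Change    -0.1537    0.2305   0.07683
  Equil      0.1009     1.207    0.3856
  solve Keq expr → x = 0.07683; check Q = 66.49
Then change container volume by factor 0.5 (V_new/V_old).
Step 2:
                  D         L         A
  Initial    0.2019     2.413    0.7713
  Change     0.1359   -0.2038  -0.06795
  Equil      0.3378      2.21    0.7033
  solve Keq expr → x = -0.06795; check Q = 66.49

[D]_eq = 0.3378 M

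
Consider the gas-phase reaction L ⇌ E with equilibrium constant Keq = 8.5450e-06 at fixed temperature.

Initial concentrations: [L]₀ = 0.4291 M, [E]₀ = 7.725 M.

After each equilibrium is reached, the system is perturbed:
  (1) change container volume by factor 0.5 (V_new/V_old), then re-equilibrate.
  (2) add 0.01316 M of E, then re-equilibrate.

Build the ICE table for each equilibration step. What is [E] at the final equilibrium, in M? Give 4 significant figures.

[E]_eq = 1.3946e-04 M

Q₀ = 18 vs Keq = 8.5450e-06 ⇒ Q>K, reverse
Step 1:
                   L          E
  init        0.4291      7.725
  Δ            7.725     -7.725
  eq           8.154 6.9676e-05
  solve Keq expr → x = -7.725; check Q = 8.5450e-06
Then change container volume by factor 0.5 (V_new/V_old).
Step 2:
                   L          E
  init         16.31 1.3935e-04
  Δ                0          0
  eq           16.31 1.3935e-04
  solve Keq expr → x = 0; check Q = 8.5450e-06
Then add 0.01316 M of E.
Step 3:
                   L          E
  init         16.31     0.0133
  Δ          0.01316   -0.01316
  eq           16.32 1.3946e-04
  solve Keq expr → x = -0.01316; check Q = 8.5450e-06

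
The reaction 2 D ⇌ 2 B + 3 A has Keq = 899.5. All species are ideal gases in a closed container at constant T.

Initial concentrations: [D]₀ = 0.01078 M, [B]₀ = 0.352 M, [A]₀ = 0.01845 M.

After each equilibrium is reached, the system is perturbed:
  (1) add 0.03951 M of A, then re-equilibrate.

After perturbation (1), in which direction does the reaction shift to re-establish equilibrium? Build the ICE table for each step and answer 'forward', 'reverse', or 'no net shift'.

Q₀ = 0.006696 vs Keq = 899.5 ⇒ Q<K, forward
Step 1:
                    D           B           A
  Initial     0.01078       0.352     0.01845
  Change      -0.0107      0.0107     0.01605
  Equil    7.7508e-05      0.3627      0.0345
  solve Keq expr → x = 0.005351; check Q = 899.5
Then add 0.03951 M of A.
Step 2:
                    D           B           A
  Initial  7.7508e-05      0.3627     0.07401
  Change   1.6467e-04 -1.6467e-04 -2.4701e-04
  Equil    2.4218e-04      0.3625     0.07377
  solve Keq expr → x = -8.2337e-05; check Q = 899.5

Direction: reverse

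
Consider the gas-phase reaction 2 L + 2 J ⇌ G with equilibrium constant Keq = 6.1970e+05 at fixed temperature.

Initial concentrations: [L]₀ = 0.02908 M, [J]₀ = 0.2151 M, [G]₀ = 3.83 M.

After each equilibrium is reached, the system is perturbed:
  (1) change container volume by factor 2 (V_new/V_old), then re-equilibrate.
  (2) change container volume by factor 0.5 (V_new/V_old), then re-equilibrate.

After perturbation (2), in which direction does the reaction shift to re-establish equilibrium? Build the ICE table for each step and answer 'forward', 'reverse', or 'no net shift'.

Direction: forward

Q₀ = 9.7888e+04 vs Keq = 6.1970e+05 ⇒ Q<K, forward
Step 1:
                    L           J           G
  I           0.02908      0.2151        3.83
  C          -0.01655    -0.01655    0.008273
  E           0.01253      0.1986       3.838
  solve Keq expr → x = 0.008273; check Q = 6.1970e+05
Then change container volume by factor 2 (V_new/V_old).
Step 2:
                    L           J           G
  I          0.006267     0.09928       1.919
  C           0.00984     0.00984    -0.00492
  E           0.01611      0.1091       1.914
  solve Keq expr → x = -0.00492; check Q = 6.1970e+05
Then change container volume by factor 0.5 (V_new/V_old).
Step 3:
                    L           J           G
  I           0.03221      0.2182       3.828
  C          -0.01968    -0.01968     0.00984
  E           0.01253      0.1986       3.838
  solve Keq expr → x = 0.00984; check Q = 6.1970e+05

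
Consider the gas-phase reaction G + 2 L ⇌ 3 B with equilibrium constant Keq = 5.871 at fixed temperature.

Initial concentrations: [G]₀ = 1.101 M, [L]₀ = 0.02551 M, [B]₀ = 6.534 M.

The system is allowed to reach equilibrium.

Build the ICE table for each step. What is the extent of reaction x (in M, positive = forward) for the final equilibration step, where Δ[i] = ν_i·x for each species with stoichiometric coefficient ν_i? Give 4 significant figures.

Q₀ = 3.8934e+05 vs Keq = 5.871 ⇒ Q>K, reverse
Step 1:
                  G         L         B
  init        1.101   0.02551     6.534
  Δ          0.9726     1.945    -2.918
  eq          2.074     1.971     3.616
  solve Keq expr → x = -0.9726; check Q = 5.871

x = -0.9726 M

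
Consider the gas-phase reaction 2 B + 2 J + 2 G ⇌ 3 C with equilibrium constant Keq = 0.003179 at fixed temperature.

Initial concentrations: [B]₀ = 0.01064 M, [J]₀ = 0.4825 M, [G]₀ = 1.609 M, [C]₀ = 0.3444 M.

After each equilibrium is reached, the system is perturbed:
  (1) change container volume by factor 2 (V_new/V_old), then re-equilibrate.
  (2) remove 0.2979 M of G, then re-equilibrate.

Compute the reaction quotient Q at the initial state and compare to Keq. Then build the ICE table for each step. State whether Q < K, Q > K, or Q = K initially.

Q₀ = 598.7; Q > K (proceeds reverse)

Q₀ = 598.7 vs Keq = 0.003179 ⇒ Q>K, reverse
Step 1:
                   B          J          G          C
  init       0.01064     0.4825      1.609     0.3444
  Δ           0.1912     0.1912     0.1912    -0.2869
  eq          0.2019     0.6737        1.8    0.05755
  solve Keq expr → x = -0.09562; check Q = 0.003179
Then change container volume by factor 2 (V_new/V_old).
Step 2:
                   B          J          G          C
  init        0.1009     0.3369     0.9001    0.02877
  Δ         0.008799   0.008799   0.008799    -0.0132
  eq          0.1097     0.3457     0.9089    0.01558
  solve Keq expr → x = -0.004399; check Q = 0.003179
Then remove 0.2979 M of G.
Step 3:
                   B          J          G          C
  init        0.1097     0.3457      0.611    0.01558
  Δ         0.002252   0.002252   0.002252  -0.003378
  eq           0.112     0.3479     0.6133     0.0122
  solve Keq expr → x = -0.001126; check Q = 0.003179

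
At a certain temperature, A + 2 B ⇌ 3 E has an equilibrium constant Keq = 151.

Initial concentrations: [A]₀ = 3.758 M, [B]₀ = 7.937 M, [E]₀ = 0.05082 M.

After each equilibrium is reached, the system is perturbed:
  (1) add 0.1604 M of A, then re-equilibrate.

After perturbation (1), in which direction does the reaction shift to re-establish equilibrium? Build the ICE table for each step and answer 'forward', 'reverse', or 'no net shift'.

Q₀ = 5.5441e-07 vs Keq = 151 ⇒ Q<K, forward
Step 1:
                   A          B          E
  Initial      3.758      7.937    0.05082
  Change      -2.869     -5.738      8.607
  Equil       0.8889      2.199      8.658
  solve Keq expr → x = 2.869; check Q = 151
Then add 0.1604 M of A.
Step 2:
                   A          B          E
  Initial      1.049      2.199      8.658
  Change    -0.04297   -0.08594     0.1289
  Equil        1.006      2.113      8.787
  solve Keq expr → x = 0.04297; check Q = 151

Direction: forward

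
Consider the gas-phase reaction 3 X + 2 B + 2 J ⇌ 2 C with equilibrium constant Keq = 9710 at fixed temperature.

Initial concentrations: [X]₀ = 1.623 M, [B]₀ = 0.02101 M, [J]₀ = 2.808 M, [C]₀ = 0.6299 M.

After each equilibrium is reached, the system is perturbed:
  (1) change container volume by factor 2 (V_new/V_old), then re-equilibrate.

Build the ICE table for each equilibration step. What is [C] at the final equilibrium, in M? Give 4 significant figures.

[C]_eq = 0.3222 M

Q₀ = 26.66 vs Keq = 9710 ⇒ Q<K, forward
Step 1:
                  X         B         J         C
  I           1.623   0.02101     2.808    0.6299
  C        -0.02975  -0.01983  -0.01983   0.01983
  E           1.593  0.001176     2.788    0.6497
  solve Keq expr → x = 0.009917; check Q = 9710
Then change container volume by factor 2 (V_new/V_old).
Step 2:
                  X         B         J         C
  I          0.7966 5.8797e-04     1.394    0.3249
  C        0.004019   0.00268   0.00268  -0.00268
  E          0.8006  0.003268     1.397    0.3222
  solve Keq expr → x = -0.00134; check Q = 9710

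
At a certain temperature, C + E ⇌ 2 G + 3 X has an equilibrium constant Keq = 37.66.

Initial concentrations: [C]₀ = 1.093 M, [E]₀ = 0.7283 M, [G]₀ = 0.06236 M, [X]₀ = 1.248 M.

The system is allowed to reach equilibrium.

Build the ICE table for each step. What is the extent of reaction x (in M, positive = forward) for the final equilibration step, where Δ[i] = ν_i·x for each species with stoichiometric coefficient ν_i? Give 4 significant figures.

Q₀ = 0.009496 vs Keq = 37.66 ⇒ Q<K, forward
Step 1:
                    C           E           G           X
  Initial       1.093      0.7283     0.06236       1.248
  Change      -0.3812     -0.3812      0.7624       1.144
  Equil        0.7118      0.3471      0.8248       2.392
  solve Keq expr → x = 0.3812; check Q = 37.66

x = 0.3812 M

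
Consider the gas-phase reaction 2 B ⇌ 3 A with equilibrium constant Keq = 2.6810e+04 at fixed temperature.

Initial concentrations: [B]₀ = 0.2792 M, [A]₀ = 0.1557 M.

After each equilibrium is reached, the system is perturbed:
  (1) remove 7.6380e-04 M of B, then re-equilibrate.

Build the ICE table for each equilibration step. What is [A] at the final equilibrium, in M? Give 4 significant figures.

Q₀ = 0.04842 vs Keq = 2.6810e+04 ⇒ Q<K, forward
Step 1:
                    B           A
  I            0.2792      0.1557
  C           -0.2766      0.4149
  E          0.002632      0.5706
  solve Keq expr → x = 0.1383; check Q = 2.6810e+04
Then remove 7.6380e-04 M of B.
Step 2:
                    B           A
  I          0.001868      0.5706
  C        7.5596e-04   -0.001134
  E          0.002624      0.5694
  solve Keq expr → x = -3.7798e-04; check Q = 2.6810e+04

[A]_eq = 0.5694 M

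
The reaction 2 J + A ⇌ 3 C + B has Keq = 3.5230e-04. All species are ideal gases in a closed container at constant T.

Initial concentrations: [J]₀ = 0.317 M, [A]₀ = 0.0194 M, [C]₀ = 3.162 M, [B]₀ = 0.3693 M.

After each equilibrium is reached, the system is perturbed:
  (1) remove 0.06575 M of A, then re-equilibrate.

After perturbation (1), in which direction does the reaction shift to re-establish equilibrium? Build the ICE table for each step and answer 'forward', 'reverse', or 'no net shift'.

Direction: reverse

Q₀ = 5989 vs Keq = 3.5230e-04 ⇒ Q>K, reverse
Step 1:
                   J          A          C          B
  init         0.317     0.0194      3.162     0.3693
  Δ           0.7386     0.3693     -1.108    -0.3693
  eq           1.056     0.3887      2.054 1.7603e-05
  solve Keq expr → x = -0.3693; check Q = 3.5230e-04
Then remove 0.06575 M of A.
Step 2:
                   J          A          C          B
  init         1.056     0.3229      2.054 1.7603e-05
  Δ       5.9544e-06 2.9772e-06 -8.9316e-06 -2.9772e-06
  eq           1.056     0.3229      2.054 1.4625e-05
  solve Keq expr → x = -2.9772e-06; check Q = 3.5230e-04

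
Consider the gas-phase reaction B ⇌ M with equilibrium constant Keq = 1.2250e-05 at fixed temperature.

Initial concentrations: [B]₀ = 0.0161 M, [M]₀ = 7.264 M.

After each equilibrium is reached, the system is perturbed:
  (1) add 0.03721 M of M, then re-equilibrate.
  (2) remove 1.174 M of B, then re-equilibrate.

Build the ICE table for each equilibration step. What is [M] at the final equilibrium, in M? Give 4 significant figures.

Q₀ = 451.2 vs Keq = 1.2250e-05 ⇒ Q>K, reverse
Step 1:
                    B           M
  init         0.0161       7.264
  Δ             7.264      -7.264
  eq             7.28  8.9180e-05
  solve Keq expr → x = -7.264; check Q = 1.2250e-05
Then add 0.03721 M of M.
Step 2:
                    B           M
  init           7.28      0.0373
  Δ           0.03721    -0.03721
  eq            7.317  8.9636e-05
  solve Keq expr → x = -0.03721; check Q = 1.2250e-05
Then remove 1.174 M of B.
Step 3:
                    B           M
  init          6.143  8.9636e-05
  Δ        1.4381e-05 -1.4381e-05
  eq            6.143  7.5255e-05
  solve Keq expr → x = -1.4381e-05; check Q = 1.2250e-05

[M]_eq = 7.5255e-05 M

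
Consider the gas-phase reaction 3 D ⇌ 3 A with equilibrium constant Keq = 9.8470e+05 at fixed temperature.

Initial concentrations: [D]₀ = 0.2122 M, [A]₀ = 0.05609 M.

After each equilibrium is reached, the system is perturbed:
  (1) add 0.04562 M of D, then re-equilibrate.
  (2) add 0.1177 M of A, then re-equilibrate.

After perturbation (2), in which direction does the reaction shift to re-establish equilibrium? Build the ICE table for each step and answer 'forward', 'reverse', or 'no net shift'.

Q₀ = 0.01847 vs Keq = 9.8470e+05 ⇒ Q<K, forward
Step 1:
                    D           A
  init         0.2122     0.05609
  Δ           -0.2095      0.2095
  eq          0.00267      0.2656
  solve Keq expr → x = 0.06984; check Q = 9.8470e+05
Then add 0.04562 M of D.
Step 2:
                    D           A
  init        0.04829      0.2656
  Δ          -0.04517     0.04517
  eq         0.003124      0.3108
  solve Keq expr → x = 0.01506; check Q = 9.8470e+05
Then add 0.1177 M of A.
Step 3:
                    D           A
  init       0.003124      0.4285
  Δ          0.001171   -0.001171
  eq         0.004295      0.4273
  solve Keq expr → x = -3.9043e-04; check Q = 9.8470e+05

Direction: reverse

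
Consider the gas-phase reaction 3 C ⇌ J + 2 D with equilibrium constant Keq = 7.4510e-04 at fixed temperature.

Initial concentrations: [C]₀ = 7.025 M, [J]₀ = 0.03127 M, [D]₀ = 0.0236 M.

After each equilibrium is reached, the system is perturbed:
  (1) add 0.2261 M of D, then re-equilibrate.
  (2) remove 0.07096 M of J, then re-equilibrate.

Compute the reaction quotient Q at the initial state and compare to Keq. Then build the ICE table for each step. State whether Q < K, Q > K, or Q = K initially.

Q₀ = 5.0236e-08 vs Keq = 7.4510e-04 ⇒ Q<K, forward
Step 1:
                   C          J          D
  Initial      7.025    0.03127     0.0236
  Change      -0.981      0.327      0.654
  Equil        6.044     0.3583     0.6776
  solve Keq expr → x = 0.327; check Q = 7.4510e-04
Then add 0.2261 M of D.
Step 2:
                   C          J          D
  Initial      6.044     0.3583     0.9037
  Change      0.1859   -0.06198     -0.124
  Equil         6.23     0.2963     0.7798
  solve Keq expr → x = -0.06198; check Q = 7.4510e-04
Then remove 0.07096 M of J.
Step 3:
                   C          J          D
  Initial       6.23     0.2253     0.7798
  Change    -0.07731    0.02577    0.05154
  Equil        6.153     0.2511     0.8313
  solve Keq expr → x = 0.02577; check Q = 7.4510e-04

Q₀ = 5.0236e-08; Q < K (proceeds forward)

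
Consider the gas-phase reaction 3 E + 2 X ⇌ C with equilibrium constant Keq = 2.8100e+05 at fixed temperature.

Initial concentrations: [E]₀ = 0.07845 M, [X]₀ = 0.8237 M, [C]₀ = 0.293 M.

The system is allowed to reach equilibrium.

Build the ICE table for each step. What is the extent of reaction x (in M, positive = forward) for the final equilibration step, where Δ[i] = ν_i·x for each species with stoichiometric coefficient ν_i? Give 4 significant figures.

Q₀ = 894.4 vs Keq = 2.8100e+05 ⇒ Q<K, forward
Step 1:
                   E          X          C
  Initial    0.07845     0.8237      0.293
  Change    -0.06619   -0.04412    0.02206
  Equil      0.01226     0.7796     0.3151
  solve Keq expr → x = 0.02206; check Q = 2.8100e+05

x = 0.02206 M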